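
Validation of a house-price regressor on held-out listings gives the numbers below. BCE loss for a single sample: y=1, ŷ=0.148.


BCE = -[y·ln(p) + (1-y)·ln(1-p)]
= -1·ln(0.148) - 0
= -ln(0.148) = 1.9105

1.9105


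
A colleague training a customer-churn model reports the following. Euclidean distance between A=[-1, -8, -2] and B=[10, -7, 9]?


d = √((-1-10)² + (-8+ 7)² + (-2-9)²)
  = √(121 + 1 + 121)
  = √243 = 15.5885

15.5885


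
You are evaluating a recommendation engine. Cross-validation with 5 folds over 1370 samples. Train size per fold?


Fold size = 1370/5 = 274
Training per fold = 1370 - 274 = 1096

1096


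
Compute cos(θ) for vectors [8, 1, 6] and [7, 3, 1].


A·B = 8·7 + 1·3 + 6·1 = 65
‖A‖ = √101 = 10.0499, ‖B‖ = √59 = 7.6811
cos = 65/(√101·√59) = 65/√5959 = 0.842

0.842


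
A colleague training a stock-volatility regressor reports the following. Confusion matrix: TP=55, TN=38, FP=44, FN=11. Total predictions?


Total = TP + TN + FP + FN
= 55 + 38 + 44 + 11
= 148
(Predicted positive: 99, predicted negative: 49)

148


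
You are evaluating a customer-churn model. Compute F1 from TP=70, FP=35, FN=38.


Precision = 70/105 = 0.6667
Recall = 70/108 = 0.6481
F1 = 2·P·R/(P+R) = 2·TP/(2·TP+FP+FN) = 140/(140+35+38) = 140/213 = 0.6573

0.6573


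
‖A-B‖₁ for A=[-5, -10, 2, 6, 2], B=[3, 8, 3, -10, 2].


d = |-5-3| + |-10-8| + |2-3| + |6+ 10| + |2-2|
  = 8 + 18 + 1 + 16 + 0
  = 43

43


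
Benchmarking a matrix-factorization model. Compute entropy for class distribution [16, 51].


Probabilities: [16/67, 51/67] ≈ [0.2388, 0.7612]
H = -((16/67)·log₂(16/67) + (51/67)·log₂(51/67))
  = 0.793 bits

0.793 bits


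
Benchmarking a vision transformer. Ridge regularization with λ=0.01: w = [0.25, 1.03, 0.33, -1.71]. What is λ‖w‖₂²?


‖w‖₂² = (0.25)² + (1.03)² + (0.33)² + (-1.71)²
     = 0.0625 + 1.0609 + 0.1089 + 2.9241
     = 4.1564
λ·‖w‖₂² = 0.01·4.1564 = 0.041564

0.041564


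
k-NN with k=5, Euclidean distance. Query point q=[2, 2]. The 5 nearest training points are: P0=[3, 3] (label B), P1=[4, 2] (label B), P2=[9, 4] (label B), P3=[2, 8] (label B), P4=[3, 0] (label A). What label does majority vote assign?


d(q,P0) = 1.4142  (label B)
d(q,P1) = 2.0  (label B)
d(q,P2) = 7.2801  (label B)
d(q,P3) = 6.0  (label B)
d(q,P4) = 2.2361  (label A)
Votes: A=1, B=4
Majority → B

B


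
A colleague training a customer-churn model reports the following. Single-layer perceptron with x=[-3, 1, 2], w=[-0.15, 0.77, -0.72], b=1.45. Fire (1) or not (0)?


z = (-3)·(-0.15) + (1)·(0.77) + (2)·(-0.72) + 1.45
  = 1.23
step(z) = 1 (z≥0)

1


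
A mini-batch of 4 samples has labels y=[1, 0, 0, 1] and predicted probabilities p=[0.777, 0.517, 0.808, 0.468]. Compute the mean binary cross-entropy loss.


L[0] = -ln(0.777) = 0.2523
L[1] = -ln(1-0.517) = -ln(0.483) = 0.7277
L[2] = -ln(1-0.808) = -ln(0.192) = 1.6503
L[3] = -ln(0.468) = 0.7593
mean = (0.2523 + 0.7277 + 1.6503 + 0.7593)/4 = 0.8474

0.8474


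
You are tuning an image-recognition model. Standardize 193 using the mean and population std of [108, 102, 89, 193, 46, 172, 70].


μ = 111.4286, σ = 49.1698
z = (193 - 111.4286)/49.1698 = 1.659

1.659


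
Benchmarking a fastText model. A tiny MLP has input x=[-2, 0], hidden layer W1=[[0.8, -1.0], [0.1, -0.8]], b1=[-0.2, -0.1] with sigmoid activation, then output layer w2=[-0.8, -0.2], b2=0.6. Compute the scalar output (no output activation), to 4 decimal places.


z1[0] = (0.8)·(-2) + (-1.0)·(0) - 0.2 = -1.8
z1[1] = (0.1)·(-2) + (-0.8)·(0) - 0.1 = -0.3
h = sigmoid(z1) = [0.1419, 0.4256]
output = (-0.8)·(0.1419) + (-0.2)·(0.4256) + 0.6 = 0.4014

0.4014


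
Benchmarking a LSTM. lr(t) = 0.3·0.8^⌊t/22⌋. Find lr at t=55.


n_drops = ⌊55/22⌋ = 2
lr = 0.3·0.8^2 = 0.3·0.64 = 0.192

0.192


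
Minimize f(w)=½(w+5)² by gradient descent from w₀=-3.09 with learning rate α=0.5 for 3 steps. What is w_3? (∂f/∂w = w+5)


step 1: grad = -3.09+5 = 1.91; w = -3.09 - 0.5·(1.91) = -4.045
step 2: grad = -4.045+5 = 0.955; w = -4.045 - 0.5·(0.955) = -4.5225
step 3: grad = -4.5225+5 = 0.4775; w = -4.5225 - 0.5·(0.4775) = -4.76125

-4.76125


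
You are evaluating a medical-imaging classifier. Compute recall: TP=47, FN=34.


Recall = TP/(TP+FN)
= 47/(47+34)
= 47/81 = 58.02%

58.02%


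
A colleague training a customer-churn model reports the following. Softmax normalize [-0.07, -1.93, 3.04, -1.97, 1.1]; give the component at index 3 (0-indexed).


Exponentials: e^-0.07=0.9324, e^-1.93=0.1451, e^3.04=20.9052, e^-1.97=0.1395, e^1.1=3.0042
Sum = 25.1264
Softmax = [0.0371, 0.0058, 0.832, 0.0056, 0.1196]
p[3] = 0.1395/25.1264 = 0.0056

0.0056


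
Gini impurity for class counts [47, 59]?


Probabilities: [47/106, 59/106] ≈ [0.4434, 0.5566]
Σpᵢ² = (2209 + 3481)/106² = 5690/11236
Gini = 1 - Σpᵢ² = 1 - 5690/11236 = 0.4936

0.4936


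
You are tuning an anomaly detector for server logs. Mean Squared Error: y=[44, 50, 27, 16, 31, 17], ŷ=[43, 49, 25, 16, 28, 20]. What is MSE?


Squared errors: (44-43)²=1, (50-49)²=1, (27-25)²=4, (16-16)²=0, (31-28)²=9, (17-20)²=9
Sum = 24
MSE = 24/6 = 4

4


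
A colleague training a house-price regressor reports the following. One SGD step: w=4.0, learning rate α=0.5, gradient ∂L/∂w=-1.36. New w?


w_new = w - α·∇
= 4.0 - 0.5·-1.36
= 4.0 + 0.68
= 4.68

4.68


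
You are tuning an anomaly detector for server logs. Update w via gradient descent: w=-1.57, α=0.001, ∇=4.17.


w_new = w - α·∇
= -1.57 - 0.001·4.17
= -1.57 - 0.00417
= -1.57417

-1.57417


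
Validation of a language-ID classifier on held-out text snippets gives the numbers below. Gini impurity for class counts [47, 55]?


Probabilities: [47/102, 55/102] ≈ [0.4608, 0.5392]
Σpᵢ² = (2209 + 3025)/102² = 5234/10404
Gini = 1 - Σpᵢ² = 1 - 5234/10404 = 0.4969

0.4969


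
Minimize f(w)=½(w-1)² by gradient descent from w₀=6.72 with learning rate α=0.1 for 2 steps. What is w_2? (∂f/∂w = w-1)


step 1: grad = 6.72-1 = 5.72; w = 6.72 - 0.1·(5.72) = 6.148
step 2: grad = 6.148-1 = 5.148; w = 6.148 - 0.1·(5.148) = 5.6332

5.6332


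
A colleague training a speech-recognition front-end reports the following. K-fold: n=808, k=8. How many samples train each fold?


Fold size = 808/8 = 101
Training per fold = 808 - 101 = 707

707


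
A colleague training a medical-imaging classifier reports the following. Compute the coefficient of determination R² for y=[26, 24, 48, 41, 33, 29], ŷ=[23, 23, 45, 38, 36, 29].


ȳ = 33.5
SS_res = Σ(y-ŷ)² = 37
SS_tot = Σ(y-ȳ)² = 433.5
R² = 1 - SS_res/SS_tot = 1 - 0.0854 = 0.9146

0.9146


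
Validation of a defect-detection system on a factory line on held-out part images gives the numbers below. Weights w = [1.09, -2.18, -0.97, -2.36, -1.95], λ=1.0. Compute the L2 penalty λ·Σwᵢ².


‖w‖₂² = (1.09)² + (-2.18)² + (-0.97)² + (-2.36)² + (-1.95)²
     = 1.1881 + 4.7524 + 0.9409 + 5.5696 + 3.8025
     = 16.2535
λ·‖w‖₂² = 1.0·16.2535 = 16.2535

16.2535


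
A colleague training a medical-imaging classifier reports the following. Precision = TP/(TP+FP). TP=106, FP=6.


Precision = TP/(TP+FP)
= 106/(106+6)
= 106/112 = 94.64%

94.64%


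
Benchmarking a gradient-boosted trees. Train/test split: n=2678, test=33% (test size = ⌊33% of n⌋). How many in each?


Test = ⌊2678·33/100⌋ = 883
Train = 2678 - 883 = 1795

Train: 1795, Test: 883


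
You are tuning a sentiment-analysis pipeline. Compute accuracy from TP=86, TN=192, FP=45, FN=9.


Accuracy = (TP+TN)/(TP+TN+FP+FN)
= (86+192)/(332)
= 278/332 = 83.73%

83.73%


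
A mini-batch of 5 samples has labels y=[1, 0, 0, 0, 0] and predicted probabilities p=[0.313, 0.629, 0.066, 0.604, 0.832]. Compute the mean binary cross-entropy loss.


L[0] = -ln(0.313) = 1.1616
L[1] = -ln(1-0.629) = -ln(0.371) = 0.9916
L[2] = -ln(1-0.066) = -ln(0.934) = 0.0683
L[3] = -ln(1-0.604) = -ln(0.396) = 0.9263
L[4] = -ln(1-0.832) = -ln(0.168) = 1.7838
mean = (1.1616 + 0.9916 + 0.0683 + 0.9263 + 1.7838)/5 = 0.9863

0.9863


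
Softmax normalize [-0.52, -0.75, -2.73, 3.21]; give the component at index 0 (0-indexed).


Exponentials: e^-0.52=0.5945, e^-0.75=0.4724, e^-2.73=0.0652, e^3.21=24.7791
Sum = 25.9112
Softmax = [0.0229, 0.0182, 0.0025, 0.9563]
p[0] = 0.5945/25.9112 = 0.0229

0.0229


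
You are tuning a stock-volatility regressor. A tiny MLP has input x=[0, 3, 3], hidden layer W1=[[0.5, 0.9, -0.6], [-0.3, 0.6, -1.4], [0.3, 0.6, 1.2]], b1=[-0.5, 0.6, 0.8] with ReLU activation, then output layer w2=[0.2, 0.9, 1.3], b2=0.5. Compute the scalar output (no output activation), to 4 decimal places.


z1[0] = (0.5)·(0) + (0.9)·(3) + (-0.6)·(3) - 0.5 = 0.4
z1[1] = (-0.3)·(0) + (0.6)·(3) + (-1.4)·(3) + 0.6 = -1.8
z1[2] = (0.3)·(0) + (0.6)·(3) + (1.2)·(3) + 0.8 = 6.2
h = ReLU(z1) = [0.4, 0.0, 6.2]
output = (0.2)·(0.4) + (0.9)·(0.0) + (1.3)·(6.2) + 0.5 = 8.64

8.64


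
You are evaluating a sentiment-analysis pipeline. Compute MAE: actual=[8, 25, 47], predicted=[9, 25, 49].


Absolute errors: |8-9|=1, |25-25|=0, |47-49|=2
Sum = 3
MAE = 3/3 = 1

1


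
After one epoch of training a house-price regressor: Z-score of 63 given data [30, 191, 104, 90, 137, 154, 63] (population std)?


μ = 109.8571, σ = 51.0894
z = (63 - 109.8571)/51.0894 = -0.9172

-0.9172


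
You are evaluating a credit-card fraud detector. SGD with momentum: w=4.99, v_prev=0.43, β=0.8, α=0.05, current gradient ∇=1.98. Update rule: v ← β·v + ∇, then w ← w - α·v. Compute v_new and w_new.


v_new = 0.8·0.43 + 1.98 = 0.344 + 1.98 = 2.324
w_new = 4.99 - 0.05·2.324 = 4.99 - 0.1162 = 4.8738

v_new=2.324, w_new=4.8738


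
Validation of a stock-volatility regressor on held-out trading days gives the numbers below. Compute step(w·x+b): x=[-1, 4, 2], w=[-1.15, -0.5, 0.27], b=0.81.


z = (-1)·(-1.15) + (4)·(-0.5) + (2)·(0.27) + 0.81
  = 0.5
step(z) = 1 (z≥0)

1


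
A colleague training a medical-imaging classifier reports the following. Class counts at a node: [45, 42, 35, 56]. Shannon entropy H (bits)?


Probabilities: [45/178, 42/178, 35/178, 56/178] ≈ [0.2528, 0.236, 0.1966, 0.3146]
H = -((45/178)·log₂(45/178) + (42/178)·log₂(42/178) + (35/178)·log₂(35/178) + (56/178)·log₂(56/178))
  = 1.9794 bits

1.9794 bits


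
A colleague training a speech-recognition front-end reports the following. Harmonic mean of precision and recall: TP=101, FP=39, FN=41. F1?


Precision = 101/140 = 0.7214
Recall = 101/142 = 0.7113
F1 = 2·P·R/(P+R) = 2·TP/(2·TP+FP+FN) = 202/(202+39+41) = 202/282 = 0.7163

0.7163


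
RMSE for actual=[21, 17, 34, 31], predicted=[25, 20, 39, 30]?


MSE = 51/4 = 12.75
RMSE = √(51/4) = 3.5707

3.5707


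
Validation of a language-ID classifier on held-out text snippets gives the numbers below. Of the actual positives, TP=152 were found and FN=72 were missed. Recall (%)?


Recall = TP/(TP+FN)
= 152/(152+72)
= 152/224 = 67.86%

67.86%


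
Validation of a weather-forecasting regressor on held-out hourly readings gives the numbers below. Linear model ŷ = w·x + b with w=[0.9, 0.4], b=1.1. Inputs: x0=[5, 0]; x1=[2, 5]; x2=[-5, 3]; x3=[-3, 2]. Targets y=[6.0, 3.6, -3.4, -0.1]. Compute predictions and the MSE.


ŷ0 = (0.9)·(5) + (0.4)·(0) + 1.1 = 5.6
ŷ1 = (0.9)·(2) + (0.4)·(5) + 1.1 = 4.9
ŷ2 = (0.9)·(-5) + (0.4)·(3) + 1.1 = -2.2
ŷ3 = (0.9)·(-3) + (0.4)·(2) + 1.1 = -0.8
errors² = [0.16, 1.69, 1.44, 0.49]
MSE = 3.7800/4 = 0.945

0.945


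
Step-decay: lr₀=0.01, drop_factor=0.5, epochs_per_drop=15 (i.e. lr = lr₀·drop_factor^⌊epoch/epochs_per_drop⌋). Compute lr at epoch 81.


n_drops = ⌊81/15⌋ = 5
lr = 0.01·0.5^5 = 0.01·0.03125 = 0.0003125

0.0003125


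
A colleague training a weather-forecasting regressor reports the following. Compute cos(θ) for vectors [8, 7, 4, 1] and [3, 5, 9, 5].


A·B = 8·3 + 7·5 + 4·9 + 1·5 = 100
‖A‖ = √130 = 11.4018, ‖B‖ = √140 = 11.8322
cos = 100/(√130·√140) = 100/√18200 = 0.7412

0.7412


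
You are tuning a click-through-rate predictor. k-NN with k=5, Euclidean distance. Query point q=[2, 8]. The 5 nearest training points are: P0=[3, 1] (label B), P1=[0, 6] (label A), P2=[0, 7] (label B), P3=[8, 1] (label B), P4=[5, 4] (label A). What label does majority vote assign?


d(q,P0) = 7.0711  (label B)
d(q,P1) = 2.8284  (label A)
d(q,P2) = 2.2361  (label B)
d(q,P3) = 9.2195  (label B)
d(q,P4) = 5.0  (label A)
Votes: A=2, B=3
Majority → B

B


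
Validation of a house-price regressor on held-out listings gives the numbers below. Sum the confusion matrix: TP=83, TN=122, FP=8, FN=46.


Total = TP + TN + FP + FN
= 83 + 122 + 8 + 46
= 259
(Predicted positive: 91, predicted negative: 168)

259


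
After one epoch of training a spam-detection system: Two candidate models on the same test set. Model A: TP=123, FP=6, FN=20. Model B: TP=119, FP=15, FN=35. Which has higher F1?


Model A: P=123/129=0.9535, R=123/143=0.8601, F1=2PR/(P+R)=2TP/(2TP+FP+FN)=246/272=0.9044
Model B: P=119/134=0.8881, R=119/154=0.7727, F1=2PR/(P+R)=2TP/(2TP+FP+FN)=238/288=0.8264
0.9044 > 0.8264 → Model A

Model A


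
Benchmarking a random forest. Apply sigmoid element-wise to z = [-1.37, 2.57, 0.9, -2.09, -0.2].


σ(-1.37) = 1/(1+e^1.37) = 0.2026
σ(2.57) = 1/(1+e^-2.57) = 0.9289
σ(0.9) = 1/(1+e^-0.9) = 0.7109
σ(-2.09) = 1/(1+e^2.09) = 0.1101
σ(-0.2) = 1/(1+e^0.2) = 0.4502
result = [0.2026, 0.9289, 0.7109, 0.1101, 0.4502]

[0.2026, 0.9289, 0.7109, 0.1101, 0.4502]


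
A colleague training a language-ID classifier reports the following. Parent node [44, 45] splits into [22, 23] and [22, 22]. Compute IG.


Parent = [44, 45], H_parent = 0.9999
H_left = 0.9996 (n=45), H_right = 1 (n=44)
H_children = (45/89)·0.9996 + (44/89)·1 = 0.9998
IG = 0.9999 - 0.9998 = 0.0001

0.0001


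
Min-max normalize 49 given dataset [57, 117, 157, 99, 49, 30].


min=30, max=157
(49-30)/(157-30) = 19/127 = 0.1496

0.1496


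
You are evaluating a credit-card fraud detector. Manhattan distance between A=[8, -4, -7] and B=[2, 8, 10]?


d = |8-2| + |-4-8| + |-7-10|
  = 6 + 12 + 17
  = 35

35


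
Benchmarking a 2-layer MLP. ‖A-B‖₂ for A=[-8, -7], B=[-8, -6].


d = √((-8+ 8)² + (-7+ 6)²)
  = √(0 + 1)
  = √1 = 1.0

1.0


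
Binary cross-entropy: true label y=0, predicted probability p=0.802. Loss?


BCE = -[y·ln(p) + (1-y)·ln(1-p)]
= -0 - 1·ln(1-0.802)
= -ln(0.198) = 1.6195

1.6195


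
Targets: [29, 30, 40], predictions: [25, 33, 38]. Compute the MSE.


Squared errors: (29-25)²=16, (30-33)²=9, (40-38)²=4
Sum = 29
MSE = 29/3 = 29/3

29/3


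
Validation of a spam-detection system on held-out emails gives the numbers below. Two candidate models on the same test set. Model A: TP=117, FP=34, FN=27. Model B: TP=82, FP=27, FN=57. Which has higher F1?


Model A: P=117/151=0.7748, R=117/144=0.8125, F1=2PR/(P+R)=2TP/(2TP+FP+FN)=234/295=0.7932
Model B: P=82/109=0.7523, R=82/139=0.5899, F1=2PR/(P+R)=2TP/(2TP+FP+FN)=164/248=0.6613
0.7932 > 0.6613 → Model A

Model A


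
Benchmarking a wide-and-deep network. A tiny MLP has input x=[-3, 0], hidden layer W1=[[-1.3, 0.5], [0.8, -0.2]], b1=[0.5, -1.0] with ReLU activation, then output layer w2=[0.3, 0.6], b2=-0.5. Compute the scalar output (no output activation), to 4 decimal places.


z1[0] = (-1.3)·(-3) + (0.5)·(0) + 0.5 = 4.4
z1[1] = (0.8)·(-3) + (-0.2)·(0) - 1.0 = -3.4
h = ReLU(z1) = [4.4, 0.0]
output = (0.3)·(4.4) + (0.6)·(0.0) - 0.5 = 0.82

0.82


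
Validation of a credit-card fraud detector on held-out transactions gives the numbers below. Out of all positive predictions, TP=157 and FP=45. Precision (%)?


Precision = TP/(TP+FP)
= 157/(157+45)
= 157/202 = 77.72%

77.72%


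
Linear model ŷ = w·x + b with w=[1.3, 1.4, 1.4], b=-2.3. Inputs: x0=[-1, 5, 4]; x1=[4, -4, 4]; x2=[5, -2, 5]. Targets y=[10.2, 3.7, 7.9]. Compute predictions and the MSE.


ŷ0 = (1.3)·(-1) + (1.4)·(5) + (1.4)·(4) - 2.3 = 9.0
ŷ1 = (1.3)·(4) + (1.4)·(-4) + (1.4)·(4) - 2.3 = 2.9
ŷ2 = (1.3)·(5) + (1.4)·(-2) + (1.4)·(5) - 2.3 = 8.4
errors² = [1.44, 0.64, 0.25]
MSE = 2.3300/3 = 0.7767

0.7767


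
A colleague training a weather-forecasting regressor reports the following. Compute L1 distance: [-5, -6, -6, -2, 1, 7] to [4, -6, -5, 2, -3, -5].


d = |-5-4| + |-6+ 6| + |-6+ 5| + |-2-2| + |1+ 3| + |7+ 5|
  = 9 + 0 + 1 + 4 + 4 + 12
  = 30

30


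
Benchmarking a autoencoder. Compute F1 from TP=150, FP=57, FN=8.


Precision = 150/207 = 0.7246
Recall = 150/158 = 0.9494
F1 = 2·P·R/(P+R) = 2·TP/(2·TP+FP+FN) = 300/(300+57+8) = 300/365 = 0.8219

0.8219


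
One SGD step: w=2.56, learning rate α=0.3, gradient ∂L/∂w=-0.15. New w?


w_new = w - α·∇
= 2.56 - 0.3·-0.15
= 2.56 + 0.045
= 2.605

2.605


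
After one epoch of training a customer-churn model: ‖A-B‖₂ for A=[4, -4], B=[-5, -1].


d = √((4+ 5)² + (-4+ 1)²)
  = √(81 + 9)
  = √90 = 9.4868

9.4868


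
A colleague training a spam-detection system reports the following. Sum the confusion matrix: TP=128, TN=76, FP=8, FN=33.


Total = TP + TN + FP + FN
= 128 + 76 + 8 + 33
= 245
(Predicted positive: 136, predicted negative: 109)

245


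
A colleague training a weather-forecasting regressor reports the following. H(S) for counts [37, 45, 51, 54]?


Probabilities: [37/187, 45/187, 51/187, 54/187] ≈ [0.1979, 0.2406, 0.2727, 0.2888]
H = -((37/187)·log₂(37/187) + (45/187)·log₂(45/187) + (51/187)·log₂(51/187) + (54/187)·log₂(54/187))
  = 1.9857 bits

1.9857 bits


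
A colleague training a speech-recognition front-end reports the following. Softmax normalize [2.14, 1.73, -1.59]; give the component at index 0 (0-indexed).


Exponentials: e^2.14=8.4994, e^1.73=5.6407, e^-1.59=0.2039
Sum = 14.344
Softmax = [0.5925, 0.3932, 0.0142]
p[0] = 8.4994/14.344 = 0.5925

0.5925


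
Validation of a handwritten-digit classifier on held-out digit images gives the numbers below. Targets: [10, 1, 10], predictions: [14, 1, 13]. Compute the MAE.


Absolute errors: |10-14|=4, |1-1|=0, |10-13|=3
Sum = 7
MAE = 7/3 = 7/3

7/3


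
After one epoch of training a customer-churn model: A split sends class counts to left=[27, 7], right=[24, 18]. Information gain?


Parent = [51, 25], H_parent = 0.9138
H_left = 0.7335 (n=34), H_right = 0.9852 (n=42)
H_children = (34/76)·0.7335 + (42/76)·0.9852 = 0.8726
IG = 0.9138 - 0.8726 = 0.0412

0.0412


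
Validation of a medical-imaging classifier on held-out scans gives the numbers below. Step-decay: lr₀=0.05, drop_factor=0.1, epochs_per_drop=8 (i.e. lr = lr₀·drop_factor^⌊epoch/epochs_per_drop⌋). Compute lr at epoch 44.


n_drops = ⌊44/8⌋ = 5
lr = 0.05·0.1^5 = 0.05·0.00001 = 0.0000005

0.0000005


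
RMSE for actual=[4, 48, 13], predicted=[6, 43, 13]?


MSE = 29/3 = 9.6667
RMSE = √(29/3) = 3.1091

3.1091


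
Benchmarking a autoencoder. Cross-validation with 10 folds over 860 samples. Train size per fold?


Fold size = 860/10 = 86
Training per fold = 860 - 86 = 774

774


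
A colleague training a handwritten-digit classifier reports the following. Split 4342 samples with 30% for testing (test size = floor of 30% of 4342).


Test = ⌊4342·30/100⌋ = 1302
Train = 4342 - 1302 = 3040

Train: 3040, Test: 1302


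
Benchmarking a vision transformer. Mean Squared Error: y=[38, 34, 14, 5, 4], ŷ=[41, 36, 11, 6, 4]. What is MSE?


Squared errors: (38-41)²=9, (34-36)²=4, (14-11)²=9, (5-6)²=1, (4-4)²=0
Sum = 23
MSE = 23/5 = 23/5

23/5


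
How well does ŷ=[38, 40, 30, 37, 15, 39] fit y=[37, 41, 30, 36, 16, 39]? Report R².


ȳ = 33.1667
SS_res = Σ(y-ŷ)² = 4
SS_tot = Σ(y-ȳ)² = 422.83
R² = 1 - SS_res/SS_tot = 1 - 0.0095 = 0.9905

0.9905


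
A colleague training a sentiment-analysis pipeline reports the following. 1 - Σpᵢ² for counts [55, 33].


Probabilities: [55/88, 33/88] ≈ [0.625, 0.375]
Σpᵢ² = (3025 + 1089)/88² = 4114/7744
Gini = 1 - Σpᵢ² = 1 - 4114/7744 = 0.4688

0.4688


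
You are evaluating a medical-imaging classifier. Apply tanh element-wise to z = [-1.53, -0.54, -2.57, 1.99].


tanh(-1.53) = -0.9104
tanh(-0.54) = -0.493
tanh(-2.57) = -0.9884
tanh(1.99) = 0.9633
result = [-0.9104, -0.493, -0.9884, 0.9633]

[-0.9104, -0.493, -0.9884, 0.9633]


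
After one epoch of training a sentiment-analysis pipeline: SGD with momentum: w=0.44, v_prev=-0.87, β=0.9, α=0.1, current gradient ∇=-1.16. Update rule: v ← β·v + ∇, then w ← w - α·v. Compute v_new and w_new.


v_new = 0.9·-0.87 - 1.16 = -0.783 - 1.16 = -1.943
w_new = 0.44 - 0.1·-1.943 = 0.44 + 0.1943 = 0.6343

v_new=-1.943, w_new=0.6343


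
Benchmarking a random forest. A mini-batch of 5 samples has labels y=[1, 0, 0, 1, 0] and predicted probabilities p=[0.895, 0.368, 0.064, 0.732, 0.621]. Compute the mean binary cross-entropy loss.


L[0] = -ln(0.895) = 0.1109
L[1] = -ln(1-0.368) = -ln(0.632) = 0.4589
L[2] = -ln(1-0.064) = -ln(0.936) = 0.0661
L[3] = -ln(0.732) = 0.312
L[4] = -ln(1-0.621) = -ln(0.379) = 0.9702
mean = (0.1109 + 0.4589 + 0.0661 + 0.312 + 0.9702)/5 = 0.3836

0.3836


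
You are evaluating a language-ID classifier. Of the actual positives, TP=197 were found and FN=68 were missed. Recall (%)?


Recall = TP/(TP+FN)
= 197/(197+68)
= 197/265 = 74.34%

74.34%


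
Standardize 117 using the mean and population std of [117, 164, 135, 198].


μ = 153.5, σ = 30.6798
z = (117 - 153.5)/30.6798 = -1.1897

-1.1897


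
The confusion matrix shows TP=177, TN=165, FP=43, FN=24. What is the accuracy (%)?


Accuracy = (TP+TN)/(TP+TN+FP+FN)
= (177+165)/(409)
= 342/409 = 83.62%

83.62%


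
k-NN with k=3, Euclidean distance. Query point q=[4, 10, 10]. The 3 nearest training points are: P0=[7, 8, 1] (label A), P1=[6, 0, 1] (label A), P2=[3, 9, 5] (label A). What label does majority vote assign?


d(q,P0) = 9.6954  (label A)
d(q,P1) = 13.6015  (label A)
d(q,P2) = 5.1962  (label A)
Votes: A=3, B=0
Majority → A

A


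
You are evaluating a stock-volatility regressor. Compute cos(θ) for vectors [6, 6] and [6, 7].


A·B = 6·6 + 6·7 = 78
‖A‖ = √72 = 8.4853, ‖B‖ = √85 = 9.2195
cos = 78/(√72·√85) = 78/√6120 = 0.9971

0.9971


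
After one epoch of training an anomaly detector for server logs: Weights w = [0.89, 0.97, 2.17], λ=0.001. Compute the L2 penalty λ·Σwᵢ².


‖w‖₂² = (0.89)² + (0.97)² + (2.17)²
     = 0.7921 + 0.9409 + 4.7089
     = 6.4419
λ·‖w‖₂² = 0.001·6.4419 = 0.006442

0.006442


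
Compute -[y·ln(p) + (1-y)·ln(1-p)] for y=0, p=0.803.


BCE = -[y·ln(p) + (1-y)·ln(1-p)]
= -0 - 1·ln(1-0.803)
= -ln(0.197) = 1.6246

1.6246


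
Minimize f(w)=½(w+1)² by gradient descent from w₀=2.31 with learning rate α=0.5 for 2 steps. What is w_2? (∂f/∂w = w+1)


step 1: grad = 2.31+1 = 3.31; w = 2.31 - 0.5·(3.31) = 0.655
step 2: grad = 0.655+1 = 1.655; w = 0.655 - 0.5·(1.655) = -0.1725

-0.1725


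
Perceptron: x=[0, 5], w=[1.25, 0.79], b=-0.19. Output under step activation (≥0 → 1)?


z = (0)·(1.25) + (5)·(0.79) - 0.19
  = 3.76
step(z) = 1 (z≥0)

1


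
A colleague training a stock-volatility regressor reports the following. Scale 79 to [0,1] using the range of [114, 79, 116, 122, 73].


min=73, max=122
(79-73)/(122-73) = 6/49 = 0.1224

0.1224


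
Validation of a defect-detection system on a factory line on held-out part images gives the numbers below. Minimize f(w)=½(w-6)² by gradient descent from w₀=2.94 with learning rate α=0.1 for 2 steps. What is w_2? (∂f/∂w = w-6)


step 1: grad = 2.94-6 = -3.06; w = 2.94 - 0.1·(-3.06) = 3.246
step 2: grad = 3.246-6 = -2.754; w = 3.246 - 0.1·(-2.754) = 3.5214

3.5214


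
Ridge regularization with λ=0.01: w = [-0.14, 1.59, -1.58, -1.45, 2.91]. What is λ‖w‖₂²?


‖w‖₂² = (-0.14)² + (1.59)² + (-1.58)² + (-1.45)² + (2.91)²
     = 0.0196 + 2.5281 + 2.4964 + 2.1025 + 8.4681
     = 15.6147
λ·‖w‖₂² = 0.01·15.6147 = 0.156147

0.156147


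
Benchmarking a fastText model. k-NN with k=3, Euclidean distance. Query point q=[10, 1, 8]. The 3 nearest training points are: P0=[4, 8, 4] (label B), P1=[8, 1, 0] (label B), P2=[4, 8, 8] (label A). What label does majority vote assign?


d(q,P0) = 10.0499  (label B)
d(q,P1) = 8.2462  (label B)
d(q,P2) = 9.2195  (label A)
Votes: A=1, B=2
Majority → B

B


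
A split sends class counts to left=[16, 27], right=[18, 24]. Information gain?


Parent = [34, 51], H_parent = 0.971
H_left = 0.9523 (n=43), H_right = 0.9852 (n=42)
H_children = (43/85)·0.9523 + (42/85)·0.9852 = 0.9686
IG = 0.971 - 0.9686 = 0.0024

0.0024


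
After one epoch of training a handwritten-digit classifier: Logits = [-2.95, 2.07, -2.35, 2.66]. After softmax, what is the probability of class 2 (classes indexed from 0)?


Exponentials: e^-2.95=0.0523, e^2.07=7.9248, e^-2.35=0.0954, e^2.66=14.2963
Sum = 22.3688
Softmax = [0.0023, 0.3543, 0.0043, 0.6391]
p[2] = 0.0954/22.3688 = 0.0043

0.0043


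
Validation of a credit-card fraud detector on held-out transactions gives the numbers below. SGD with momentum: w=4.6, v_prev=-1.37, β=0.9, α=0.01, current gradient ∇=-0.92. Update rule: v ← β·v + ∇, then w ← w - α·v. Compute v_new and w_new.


v_new = 0.9·-1.37 - 0.92 = -1.233 - 0.92 = -2.153
w_new = 4.6 - 0.01·-2.153 = 4.6 + 0.02153 = 4.62153

v_new=-2.153, w_new=4.62153


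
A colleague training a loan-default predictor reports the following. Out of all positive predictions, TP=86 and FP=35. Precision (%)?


Precision = TP/(TP+FP)
= 86/(86+35)
= 86/121 = 71.07%

71.07%


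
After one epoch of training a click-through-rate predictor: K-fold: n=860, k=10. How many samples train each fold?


Fold size = 860/10 = 86
Training per fold = 860 - 86 = 774

774


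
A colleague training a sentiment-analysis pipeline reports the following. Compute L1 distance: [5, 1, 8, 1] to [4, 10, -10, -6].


d = |5-4| + |1-10| + |8+ 10| + |1+ 6|
  = 1 + 9 + 18 + 7
  = 35

35


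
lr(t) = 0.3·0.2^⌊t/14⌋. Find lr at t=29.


n_drops = ⌊29/14⌋ = 2
lr = 0.3·0.2^2 = 0.3·0.04 = 0.012

0.012


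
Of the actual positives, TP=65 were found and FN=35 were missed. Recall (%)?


Recall = TP/(TP+FN)
= 65/(65+35)
= 65/100 = 65.0%

65.0%


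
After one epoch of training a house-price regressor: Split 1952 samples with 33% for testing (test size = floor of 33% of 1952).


Test = ⌊1952·33/100⌋ = 644
Train = 1952 - 644 = 1308

Train: 1308, Test: 644


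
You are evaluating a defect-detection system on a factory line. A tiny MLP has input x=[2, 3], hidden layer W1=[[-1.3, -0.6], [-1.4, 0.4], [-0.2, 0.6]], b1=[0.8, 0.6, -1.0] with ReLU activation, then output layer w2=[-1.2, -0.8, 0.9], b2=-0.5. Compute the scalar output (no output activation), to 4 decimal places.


z1[0] = (-1.3)·(2) + (-0.6)·(3) + 0.8 = -3.6
z1[1] = (-1.4)·(2) + (0.4)·(3) + 0.6 = -1.0
z1[2] = (-0.2)·(2) + (0.6)·(3) - 1.0 = 0.4
h = ReLU(z1) = [0.0, 0.0, 0.4]
output = (-1.2)·(0.0) + (-0.8)·(0.0) + (0.9)·(0.4) - 0.5 = -0.14

-0.14


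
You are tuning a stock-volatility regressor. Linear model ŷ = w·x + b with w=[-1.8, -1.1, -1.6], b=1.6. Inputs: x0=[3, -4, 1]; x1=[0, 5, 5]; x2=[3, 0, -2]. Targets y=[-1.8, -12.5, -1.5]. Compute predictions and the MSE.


ŷ0 = (-1.8)·(3) + (-1.1)·(-4) + (-1.6)·(1) + 1.6 = -1.0
ŷ1 = (-1.8)·(0) + (-1.1)·(5) + (-1.6)·(5) + 1.6 = -11.9
ŷ2 = (-1.8)·(3) + (-1.1)·(0) + (-1.6)·(-2) + 1.6 = -0.6
errors² = [0.64, 0.36, 0.81]
MSE = 1.8100/3 = 0.6033

0.6033


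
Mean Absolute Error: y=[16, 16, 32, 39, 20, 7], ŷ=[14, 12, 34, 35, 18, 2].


Absolute errors: |16-14|=2, |16-12|=4, |32-34|=2, |39-35|=4, |20-18|=2, |7-2|=5
Sum = 19
MAE = 19/6 = 19/6

19/6


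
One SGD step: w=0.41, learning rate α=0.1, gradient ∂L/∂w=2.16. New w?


w_new = w - α·∇
= 0.41 - 0.1·2.16
= 0.41 - 0.216
= 0.194

0.194


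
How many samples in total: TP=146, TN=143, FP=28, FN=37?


Total = TP + TN + FP + FN
= 146 + 143 + 28 + 37
= 354
(Predicted positive: 174, predicted negative: 180)

354


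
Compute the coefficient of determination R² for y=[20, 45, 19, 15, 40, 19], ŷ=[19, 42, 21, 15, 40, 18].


ȳ = 26.3333
SS_res = Σ(y-ŷ)² = 15
SS_tot = Σ(y-ȳ)² = 811.33
R² = 1 - SS_res/SS_tot = 1 - 0.0185 = 0.9815

0.9815


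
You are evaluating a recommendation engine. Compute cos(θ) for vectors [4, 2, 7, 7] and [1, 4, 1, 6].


A·B = 4·1 + 2·4 + 7·1 + 7·6 = 61
‖A‖ = √118 = 10.8628, ‖B‖ = √54 = 7.3485
cos = 61/(√118·√54) = 61/√6372 = 0.7642

0.7642


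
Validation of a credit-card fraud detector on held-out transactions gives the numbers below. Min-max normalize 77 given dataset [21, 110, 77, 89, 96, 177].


min=21, max=177
(77-21)/(177-21) = 56/156 = 0.359

0.359


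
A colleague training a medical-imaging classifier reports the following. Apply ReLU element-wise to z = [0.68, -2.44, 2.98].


ReLU(0.68) = max(0, 0.68) = 0.68
ReLU(-2.44) = max(0, -2.44) = 0.0
ReLU(2.98) = max(0, 2.98) = 2.98
result = [0.68, 0.0, 2.98]

[0.68, 0.0, 2.98]


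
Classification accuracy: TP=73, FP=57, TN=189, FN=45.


Accuracy = (TP+TN)/(TP+TN+FP+FN)
= (73+189)/(364)
= 262/364 = 71.98%

71.98%


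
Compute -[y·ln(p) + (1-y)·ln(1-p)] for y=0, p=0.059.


BCE = -[y·ln(p) + (1-y)·ln(1-p)]
= -0 - 1·ln(1-0.059)
= -ln(0.941) = 0.0608

0.0608


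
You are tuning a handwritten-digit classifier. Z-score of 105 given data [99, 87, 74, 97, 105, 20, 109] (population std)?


μ = 84.4286, σ = 28.4447
z = (105 - 84.4286)/28.4447 = 0.7232

0.7232


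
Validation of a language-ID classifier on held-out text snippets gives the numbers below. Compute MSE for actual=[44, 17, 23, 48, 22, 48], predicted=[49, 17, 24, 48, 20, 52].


Squared errors: (44-49)²=25, (17-17)²=0, (23-24)²=1, (48-48)²=0, (22-20)²=4, (48-52)²=16
Sum = 46
MSE = 46/6 = 23/3

23/3


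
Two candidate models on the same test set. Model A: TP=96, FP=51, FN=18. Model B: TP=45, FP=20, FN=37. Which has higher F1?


Model A: P=96/147=0.6531, R=96/114=0.8421, F1=2PR/(P+R)=2TP/(2TP+FP+FN)=192/261=0.7356
Model B: P=45/65=0.6923, R=45/82=0.5488, F1=2PR/(P+R)=2TP/(2TP+FP+FN)=90/147=0.6122
0.7356 > 0.6122 → Model A

Model A


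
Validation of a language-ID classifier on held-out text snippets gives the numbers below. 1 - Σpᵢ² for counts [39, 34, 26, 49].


Probabilities: [39/148, 34/148, 26/148, 49/148] ≈ [0.2635, 0.2297, 0.1757, 0.3311]
Σpᵢ² = (1521 + 1156 + 676 + 2401)/148² = 5754/21904
Gini = 1 - Σpᵢ² = 1 - 5754/21904 = 0.7373

0.7373


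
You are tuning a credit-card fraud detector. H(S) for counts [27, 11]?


Probabilities: [27/38, 11/38] ≈ [0.7105, 0.2895]
H = -((27/38)·log₂(27/38) + (11/38)·log₂(11/38))
  = 0.868 bits

0.868 bits


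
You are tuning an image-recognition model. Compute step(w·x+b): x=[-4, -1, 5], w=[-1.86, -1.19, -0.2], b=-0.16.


z = (-4)·(-1.86) + (-1)·(-1.19) + (5)·(-0.2) - 0.16
  = 7.47
step(z) = 1 (z≥0)

1


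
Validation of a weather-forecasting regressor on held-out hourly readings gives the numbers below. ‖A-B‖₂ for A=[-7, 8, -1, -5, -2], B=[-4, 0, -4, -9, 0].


d = √((-7+ 4)² + (8-0)² + (-1+ 4)² + (-5+ 9)² + (-2-0)²)
  = √(9 + 64 + 9 + 16 + 4)
  = √102 = 10.0995

10.0995


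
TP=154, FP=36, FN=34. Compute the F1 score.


Precision = 154/190 = 0.8105
Recall = 154/188 = 0.8191
F1 = 2·P·R/(P+R) = 2·TP/(2·TP+FP+FN) = 308/(308+36+34) = 308/378 = 0.8148

0.8148


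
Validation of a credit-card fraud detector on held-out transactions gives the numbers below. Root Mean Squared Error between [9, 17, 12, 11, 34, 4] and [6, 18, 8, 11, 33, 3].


MSE = 28/6 = 4.6667
RMSE = √(28/6) = 2.1602

2.1602


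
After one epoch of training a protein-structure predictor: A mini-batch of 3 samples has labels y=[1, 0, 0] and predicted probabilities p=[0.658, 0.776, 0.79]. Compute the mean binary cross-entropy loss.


L[0] = -ln(0.658) = 0.4186
L[1] = -ln(1-0.776) = -ln(0.224) = 1.4961
L[2] = -ln(1-0.79) = -ln(0.21) = 1.5606
mean = (0.4186 + 1.4961 + 1.5606)/3 = 1.1584

1.1584


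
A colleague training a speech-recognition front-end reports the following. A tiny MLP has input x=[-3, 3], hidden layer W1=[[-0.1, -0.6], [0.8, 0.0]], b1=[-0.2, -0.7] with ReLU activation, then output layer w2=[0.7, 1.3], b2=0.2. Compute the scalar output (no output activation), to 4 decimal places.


z1[0] = (-0.1)·(-3) + (-0.6)·(3) - 0.2 = -1.7
z1[1] = (0.8)·(-3) + (0.0)·(3) - 0.7 = -3.1
h = ReLU(z1) = [0.0, 0.0]
output = (0.7)·(0.0) + (1.3)·(0.0) + 0.2 = 0.2

0.2


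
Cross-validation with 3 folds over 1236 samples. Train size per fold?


Fold size = 1236/3 = 412
Training per fold = 1236 - 412 = 824

824


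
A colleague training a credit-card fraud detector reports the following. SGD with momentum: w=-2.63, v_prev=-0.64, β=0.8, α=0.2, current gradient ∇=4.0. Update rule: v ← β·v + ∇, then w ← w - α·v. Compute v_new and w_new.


v_new = 0.8·-0.64 + 4.0 = -0.512 + 4.0 = 3.488
w_new = -2.63 - 0.2·3.488 = -2.63 - 0.6976 = -3.3276

v_new=3.488, w_new=-3.3276


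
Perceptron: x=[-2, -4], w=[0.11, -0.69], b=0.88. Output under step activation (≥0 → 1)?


z = (-2)·(0.11) + (-4)·(-0.69) + 0.88
  = 3.42
step(z) = 1 (z≥0)

1


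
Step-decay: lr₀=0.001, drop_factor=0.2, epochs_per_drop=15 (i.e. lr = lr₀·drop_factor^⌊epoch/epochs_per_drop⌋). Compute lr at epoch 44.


n_drops = ⌊44/15⌋ = 2
lr = 0.001·0.2^2 = 0.001·0.04 = 0.00004

0.00004


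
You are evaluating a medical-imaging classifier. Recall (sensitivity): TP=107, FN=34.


Recall = TP/(TP+FN)
= 107/(107+34)
= 107/141 = 75.89%

75.89%


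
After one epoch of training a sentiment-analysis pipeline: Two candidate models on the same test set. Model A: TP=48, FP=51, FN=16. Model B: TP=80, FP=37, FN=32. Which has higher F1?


Model A: P=48/99=0.4848, R=48/64=0.75, F1=2PR/(P+R)=2TP/(2TP+FP+FN)=96/163=0.589
Model B: P=80/117=0.6838, R=80/112=0.7143, F1=2PR/(P+R)=2TP/(2TP+FP+FN)=160/229=0.6987
0.589 < 0.6987 → Model B

Model B


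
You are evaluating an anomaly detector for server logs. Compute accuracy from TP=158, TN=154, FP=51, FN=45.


Accuracy = (TP+TN)/(TP+TN+FP+FN)
= (158+154)/(408)
= 312/408 = 76.47%

76.47%


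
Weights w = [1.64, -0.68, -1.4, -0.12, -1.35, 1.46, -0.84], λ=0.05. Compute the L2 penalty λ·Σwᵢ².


‖w‖₂² = (1.64)² + (-0.68)² + (-1.4)² + (-0.12)² + (-1.35)² + (1.46)² + (-0.84)²
     = 2.6896 + 0.4624 + 1.96 + 0.0144 + 1.8225 + 2.1316 + 0.7056
     = 9.7861
λ·‖w‖₂² = 0.05·9.7861 = 0.489305

0.489305


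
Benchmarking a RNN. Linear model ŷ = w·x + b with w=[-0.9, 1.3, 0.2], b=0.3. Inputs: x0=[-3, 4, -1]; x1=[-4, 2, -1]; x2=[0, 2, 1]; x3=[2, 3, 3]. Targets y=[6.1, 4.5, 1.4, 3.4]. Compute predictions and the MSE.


ŷ0 = (-0.9)·(-3) + (1.3)·(4) + (0.2)·(-1) + 0.3 = 8.0
ŷ1 = (-0.9)·(-4) + (1.3)·(2) + (0.2)·(-1) + 0.3 = 6.3
ŷ2 = (-0.9)·(0) + (1.3)·(2) + (0.2)·(1) + 0.3 = 3.1
ŷ3 = (-0.9)·(2) + (1.3)·(3) + (0.2)·(3) + 0.3 = 3.0
errors² = [3.61, 3.24, 2.89, 0.16]
MSE = 9.9000/4 = 2.475

2.475


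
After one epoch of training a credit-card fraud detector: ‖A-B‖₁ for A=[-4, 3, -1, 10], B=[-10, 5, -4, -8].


d = |-4+ 10| + |3-5| + |-1+ 4| + |10+ 8|
  = 6 + 2 + 3 + 18
  = 29

29


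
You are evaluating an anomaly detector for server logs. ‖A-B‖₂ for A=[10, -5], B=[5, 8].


d = √((10-5)² + (-5-8)²)
  = √(25 + 169)
  = √194 = 13.9284

13.9284


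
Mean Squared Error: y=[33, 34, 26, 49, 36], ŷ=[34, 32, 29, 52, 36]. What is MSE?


Squared errors: (33-34)²=1, (34-32)²=4, (26-29)²=9, (49-52)²=9, (36-36)²=0
Sum = 23
MSE = 23/5 = 23/5

23/5


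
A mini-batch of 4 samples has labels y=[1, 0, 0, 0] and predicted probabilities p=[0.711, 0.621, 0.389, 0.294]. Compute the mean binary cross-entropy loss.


L[0] = -ln(0.711) = 0.3411
L[1] = -ln(1-0.621) = -ln(0.379) = 0.9702
L[2] = -ln(1-0.389) = -ln(0.611) = 0.4927
L[3] = -ln(1-0.294) = -ln(0.706) = 0.3481
mean = (0.3411 + 0.9702 + 0.4927 + 0.3481)/4 = 0.538

0.538


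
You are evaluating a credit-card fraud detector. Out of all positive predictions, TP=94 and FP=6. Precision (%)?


Precision = TP/(TP+FP)
= 94/(94+6)
= 94/100 = 94.0%

94.0%


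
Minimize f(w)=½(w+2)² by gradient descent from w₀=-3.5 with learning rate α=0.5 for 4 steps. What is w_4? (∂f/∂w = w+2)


step 1: grad = -3.5+2 = -1.5; w = -3.5 - 0.5·(-1.5) = -2.75
step 2: grad = -2.75+2 = -0.75; w = -2.75 - 0.5·(-0.75) = -2.375
step 3: grad = -2.375+2 = -0.375; w = -2.375 - 0.5·(-0.375) = -2.1875
step 4: grad = -2.1875+2 = -0.1875; w = -2.1875 - 0.5·(-0.1875) = -2.09375

-2.09375


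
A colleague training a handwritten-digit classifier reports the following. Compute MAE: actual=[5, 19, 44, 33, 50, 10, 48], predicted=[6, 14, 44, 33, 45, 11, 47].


Absolute errors: |5-6|=1, |19-14|=5, |44-44|=0, |33-33|=0, |50-45|=5, |10-11|=1, |48-47|=1
Sum = 13
MAE = 13/7 = 13/7

13/7


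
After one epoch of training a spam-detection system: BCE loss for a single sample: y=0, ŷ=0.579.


BCE = -[y·ln(p) + (1-y)·ln(1-p)]
= -0 - 1·ln(1-0.579)
= -ln(0.421) = 0.8651

0.8651


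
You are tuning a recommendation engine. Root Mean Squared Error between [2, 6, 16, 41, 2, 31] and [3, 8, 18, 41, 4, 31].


MSE = 13/6 = 2.1667
RMSE = √(13/6) = 1.472

1.472


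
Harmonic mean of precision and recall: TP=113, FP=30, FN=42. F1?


Precision = 113/143 = 0.7902
Recall = 113/155 = 0.729
F1 = 2·P·R/(P+R) = 2·TP/(2·TP+FP+FN) = 226/(226+30+42) = 226/298 = 0.7584

0.7584


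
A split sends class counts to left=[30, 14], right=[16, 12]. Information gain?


Parent = [46, 26], H_parent = 0.9436
H_left = 0.9024 (n=44), H_right = 0.9852 (n=28)
H_children = (44/72)·0.9024 + (28/72)·0.9852 = 0.9346
IG = 0.9436 - 0.9346 = 0.009

0.009


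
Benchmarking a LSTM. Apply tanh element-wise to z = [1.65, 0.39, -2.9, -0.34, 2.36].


tanh(1.65) = 0.9289
tanh(0.39) = 0.3714
tanh(-2.9) = -0.994
tanh(-0.34) = -0.3275
tanh(2.36) = 0.9823
result = [0.9289, 0.3714, -0.994, -0.3275, 0.9823]

[0.9289, 0.3714, -0.994, -0.3275, 0.9823]


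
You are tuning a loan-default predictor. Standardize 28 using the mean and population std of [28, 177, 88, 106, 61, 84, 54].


μ = 85.4286, σ = 44.2391
z = (28 - 85.4286)/44.2391 = -1.2981

-1.2981


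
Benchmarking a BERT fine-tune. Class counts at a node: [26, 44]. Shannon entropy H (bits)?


Probabilities: [26/70, 44/70] ≈ [0.3714, 0.6286]
H = -((26/70)·log₂(26/70) + (44/70)·log₂(44/70))
  = 0.9518 bits

0.9518 bits


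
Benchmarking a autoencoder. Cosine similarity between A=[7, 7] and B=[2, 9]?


A·B = 7·2 + 7·9 = 77
‖A‖ = √98 = 9.8995, ‖B‖ = √85 = 9.2195
cos = 77/(√98·√85) = 77/√8330 = 0.8437

0.8437


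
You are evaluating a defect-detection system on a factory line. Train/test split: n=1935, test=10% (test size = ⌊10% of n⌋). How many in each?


Test = ⌊1935·10/100⌋ = 193
Train = 1935 - 193 = 1742

Train: 1742, Test: 193


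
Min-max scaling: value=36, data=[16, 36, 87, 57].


min=16, max=87
(36-16)/(87-16) = 20/71 = 0.2817

0.2817


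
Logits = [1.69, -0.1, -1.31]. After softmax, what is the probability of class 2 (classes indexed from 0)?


Exponentials: e^1.69=5.4195, e^-0.1=0.9048, e^-1.31=0.2698
Sum = 6.5941
Softmax = [0.8219, 0.1372, 0.0409]
p[2] = 0.2698/6.5941 = 0.0409

0.0409


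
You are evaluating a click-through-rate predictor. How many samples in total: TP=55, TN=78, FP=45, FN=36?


Total = TP + TN + FP + FN
= 55 + 78 + 45 + 36
= 214
(Predicted positive: 100, predicted negative: 114)

214
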